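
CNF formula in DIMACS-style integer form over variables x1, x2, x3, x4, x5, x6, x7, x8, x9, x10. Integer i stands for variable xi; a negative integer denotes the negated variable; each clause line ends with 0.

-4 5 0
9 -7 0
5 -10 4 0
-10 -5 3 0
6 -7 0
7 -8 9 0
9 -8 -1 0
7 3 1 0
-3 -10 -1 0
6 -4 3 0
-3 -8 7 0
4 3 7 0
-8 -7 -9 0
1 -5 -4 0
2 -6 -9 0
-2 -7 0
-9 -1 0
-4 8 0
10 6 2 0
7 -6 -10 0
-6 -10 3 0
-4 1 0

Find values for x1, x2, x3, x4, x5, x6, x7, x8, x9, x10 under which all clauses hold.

x1=False, x2=True, x3=True, x4=False, x5=False, x6=False, x7=False, x8=False, x9=False, x10=False

Check each clause:
  1. (NOT x4 OR x5) — NOT x4 is true.
  2. (NOT x7 OR x9) — NOT x7 is true.
  3. (NOT x10 OR x4 OR x5) — NOT x10 is true.
  4. (NOT x5 OR x3 OR NOT x10) — x3 is true.
  5. (x6 OR NOT x7) — NOT x7 is true.
  6. (x7 OR NOT x8 OR x9) — NOT x8 is true.
  7. (x9 OR NOT x8 OR NOT x1) — NOT x8 is true.
  8. (x1 OR x7 OR x3) — x3 is true.
  9. (NOT x3 OR NOT x10 OR NOT x1) — NOT x1 is true.
  10. (x3 OR x6 OR NOT x4) — x3 is true.
  11. (x7 OR NOT x3 OR NOT x8) — NOT x8 is true.
  12. (x7 OR x4 OR x3) — x3 is true.
  13. (NOT x9 OR NOT x8 OR NOT x7) — NOT x8 is true.
  14. (NOT x5 OR x1 OR NOT x4) — NOT x5 is true.
  15. (NOT x6 OR NOT x9 OR x2) — NOT x6 is true.
  16. (NOT x2 OR NOT x7) — NOT x7 is true.
  17. (NOT x9 OR NOT x1) — NOT x1 is true.
  18. (x8 OR NOT x4) — NOT x4 is true.
  19. (x6 OR x10 OR x2) — x2 is true.
  20. (NOT x10 OR NOT x6 OR x7) — NOT x6 is true.
  21. (NOT x10 OR NOT x6 OR x3) — NOT x6 is true.
  22. (x1 OR NOT x4) — NOT x4 is true.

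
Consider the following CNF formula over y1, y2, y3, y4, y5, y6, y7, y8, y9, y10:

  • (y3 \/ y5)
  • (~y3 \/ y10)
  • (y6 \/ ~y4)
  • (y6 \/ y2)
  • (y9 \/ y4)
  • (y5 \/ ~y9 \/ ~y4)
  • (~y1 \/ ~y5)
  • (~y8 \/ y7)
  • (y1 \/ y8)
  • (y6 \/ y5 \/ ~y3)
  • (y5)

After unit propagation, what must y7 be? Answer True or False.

(y5) is a unit clause: y5 = True.
In (~y5 \/ ~y1), ~y5 is now false; ~y1 must hold, so y1 = False.
(y8 \/ y1) with y1 = False leaves only y8, so y8 = True.
(y7 \/ ~y8): since y8 = True, the clause reduces to (y7). y7 = True.

True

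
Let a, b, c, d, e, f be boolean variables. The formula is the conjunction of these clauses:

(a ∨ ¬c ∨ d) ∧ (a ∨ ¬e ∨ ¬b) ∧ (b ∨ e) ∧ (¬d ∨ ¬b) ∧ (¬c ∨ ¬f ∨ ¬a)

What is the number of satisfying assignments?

20

Split on a, then b.
  a=1, b=1: e free; 3 ways for (c,d,f) × 2^1 = 6.
  a=1, b=0: d free; 3 ways for (c,e,f) × 2^1 = 6.
  a=0, b=1: remaining (c,d,e,f) ∈ {(0,0,0,0); (0,0,0,1)} — 2.
  a=0, b=0: f free; 3 ways for (c,d,e) × 2^1 = 6.
Total: 6 + 6 + 2 + 6 = 20.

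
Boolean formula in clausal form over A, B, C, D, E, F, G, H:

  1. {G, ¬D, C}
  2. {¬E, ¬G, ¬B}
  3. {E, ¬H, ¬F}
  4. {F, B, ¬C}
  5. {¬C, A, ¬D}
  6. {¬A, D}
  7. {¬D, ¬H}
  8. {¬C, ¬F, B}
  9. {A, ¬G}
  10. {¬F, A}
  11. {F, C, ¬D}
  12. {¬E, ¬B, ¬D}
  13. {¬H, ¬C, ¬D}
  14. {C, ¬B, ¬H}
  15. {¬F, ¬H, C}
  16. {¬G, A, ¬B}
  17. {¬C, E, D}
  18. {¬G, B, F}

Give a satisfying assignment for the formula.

A = F  B = F  C = F  D = F  E = F  F = F  G = F  H = T

Check each clause:
  1. {¬D, G, C} — ¬D is true.
  2. {¬G, ¬B, ¬E} — ¬G is true.
  3. {¬H, E, ¬F} — ¬F is true.
  4. {¬C, B, F} — ¬C is true.
  5. {A, ¬C, ¬D} — ¬D is true.
  6. {¬A, D} — ¬A is true.
  7. {¬D, ¬H} — ¬D is true.
  8. {B, ¬C, ¬F} — ¬F is true.
  9. {A, ¬G} — ¬G is true.
  10. {¬F, A} — ¬F is true.
  11. {C, F, ¬D} — ¬D is true.
  12. {¬D, ¬B, ¬E} — ¬E is true.
  13. {¬C, ¬D, ¬H} — ¬D is true.
  14. {¬B, ¬H, C} — ¬B is true.
  15. {C, ¬H, ¬F} — ¬F is true.
  16. {¬B, ¬G, A} — ¬G is true.
  17. {E, D, ¬C} — ¬C is true.
  18. {B, F, ¬G} — ¬G is true.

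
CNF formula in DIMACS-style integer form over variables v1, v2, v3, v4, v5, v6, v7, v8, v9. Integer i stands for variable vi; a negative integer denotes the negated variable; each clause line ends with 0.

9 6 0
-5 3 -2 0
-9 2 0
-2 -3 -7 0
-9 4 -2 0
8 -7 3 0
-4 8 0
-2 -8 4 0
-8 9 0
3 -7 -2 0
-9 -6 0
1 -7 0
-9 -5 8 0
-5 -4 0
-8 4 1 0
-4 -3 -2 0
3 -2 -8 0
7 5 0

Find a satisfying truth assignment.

v1=True, v2=False, v3=False, v4=False, v5=True, v6=True, v7=False, v8=False, v9=False

Check each clause:
  1. {v6, v9} — v6 is true.
  2. {¬v2, v3, ¬v5} — ¬v2 is true.
  3. {v2, ¬v9} — ¬v9 is true.
  4. {¬v3, ¬v2, ¬v7} — ¬v7 is true.
  5. {¬v9, ¬v2, v4} — ¬v2 is true.
  6. {v8, v3, ¬v7} — ¬v7 is true.
  7. {v8, ¬v4} — ¬v4 is true.
  8. {¬v8, ¬v2, v4} — ¬v8 is true.
  9. {v9, ¬v8} — ¬v8 is true.
  10. {v3, ¬v2, ¬v7} — ¬v7 is true.
  11. {¬v9, ¬v6} — ¬v9 is true.
  12. {v1, ¬v7} — ¬v7 is true.
  13. {¬v5, ¬v9, v8} — ¬v9 is true.
  14. {¬v4, ¬v5} — ¬v4 is true.
  15. {v1, ¬v8, v4} — ¬v8 is true.
  16. {¬v4, ¬v2, ¬v3} — ¬v4 is true.
  17. {v3, ¬v8, ¬v2} — ¬v8 is true.
  18. {v7, v5} — v5 is true.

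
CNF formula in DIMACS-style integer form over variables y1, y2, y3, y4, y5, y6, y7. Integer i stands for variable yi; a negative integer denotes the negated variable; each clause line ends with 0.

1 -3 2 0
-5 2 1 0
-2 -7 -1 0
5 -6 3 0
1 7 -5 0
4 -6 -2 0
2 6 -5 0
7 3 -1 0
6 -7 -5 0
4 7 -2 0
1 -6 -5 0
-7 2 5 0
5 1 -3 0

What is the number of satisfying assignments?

Case analysis on y5 and y1:
  y5=T, y1=T: 8 of the 32 assignments to (y2,y3,y4,y6,y7) work.
  y5=T, y1=F: a clause becomes empty — 0.
  y5=F, y1=T: y6 free; 3 ways for (y2,y3,y4,y7) × 2^1 = 6.
  y5=F, y1=F: 5 of the 32 assignments to (y2,y3,y4,y6,y7) work.
Total: 8 + 0 + 6 + 5 = 19.

19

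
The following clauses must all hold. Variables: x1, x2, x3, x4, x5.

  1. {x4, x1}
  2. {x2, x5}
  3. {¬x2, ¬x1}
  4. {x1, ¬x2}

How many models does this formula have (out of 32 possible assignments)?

6

The models are:
  x1=0 x2=0 x3=0 x4=1 x5=1
  x1=0 x2=0 x3=1 x4=1 x5=1
  x1=1 x2=0 x3=0 x4=0 x5=1
  x1=1 x2=0 x3=0 x4=1 x5=1
  x1=1 x2=0 x3=1 x4=0 x5=1
  x1=1 x2=0 x3=1 x4=1 x5=1
Count: 6.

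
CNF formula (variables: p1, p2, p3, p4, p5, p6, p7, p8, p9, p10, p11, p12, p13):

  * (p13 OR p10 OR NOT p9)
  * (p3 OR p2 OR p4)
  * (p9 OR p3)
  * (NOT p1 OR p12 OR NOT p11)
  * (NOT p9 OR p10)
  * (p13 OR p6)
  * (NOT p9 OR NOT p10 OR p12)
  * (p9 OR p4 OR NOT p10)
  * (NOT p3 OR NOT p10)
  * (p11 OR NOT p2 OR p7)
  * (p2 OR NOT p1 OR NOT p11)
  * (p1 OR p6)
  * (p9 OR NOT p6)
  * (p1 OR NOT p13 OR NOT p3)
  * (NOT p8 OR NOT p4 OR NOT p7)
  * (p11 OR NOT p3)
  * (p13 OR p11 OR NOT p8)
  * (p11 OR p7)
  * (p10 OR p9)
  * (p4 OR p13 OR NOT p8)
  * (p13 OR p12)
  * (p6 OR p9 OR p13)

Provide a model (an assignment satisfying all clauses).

p1=F, p2=F, p3=F, p4=T, p5=F, p6=T, p7=T, p8=F, p9=T, p10=T, p11=T, p12=T, p13=F

Check each clause:
  1. (p13 OR p10 OR NOT p9) — p10 is true.
  2. (p2 OR p3 OR p4) — p4 is true.
  3. (p9 OR p3) — p9 is true.
  4. (NOT p1 OR p12 OR NOT p11) — p12 is true.
  5. (NOT p9 OR p10) — p10 is true.
  6. (p6 OR p13) — p6 is true.
  7. (p12 OR NOT p10 OR NOT p9) — p12 is true.
  8. (NOT p10 OR p9 OR p4) — p9 is true.
  9. (NOT p3 OR NOT p10) — NOT p3 is true.
  10. (NOT p2 OR p7 OR p11) — p11 is true.
  11. (NOT p1 OR NOT p11 OR p2) — NOT p1 is true.
  12. (p6 OR p1) — p6 is true.
  13. (NOT p6 OR p9) — p9 is true.
  14. (p1 OR NOT p13 OR NOT p3) — NOT p13 is true.
  15. (NOT p4 OR NOT p7 OR NOT p8) — NOT p8 is true.
  16. (NOT p3 OR p11) — p11 is true.
  17. (p13 OR p11 OR NOT p8) — NOT p8 is true.
  18. (p7 OR p11) — p11 is true.
  19. (p10 OR p9) — p9 is true.
  20. (p13 OR p4 OR NOT p8) — NOT p8 is true.
  21. (p12 OR p13) — p12 is true.
  22. (p9 OR p13 OR p6) — p9 is true.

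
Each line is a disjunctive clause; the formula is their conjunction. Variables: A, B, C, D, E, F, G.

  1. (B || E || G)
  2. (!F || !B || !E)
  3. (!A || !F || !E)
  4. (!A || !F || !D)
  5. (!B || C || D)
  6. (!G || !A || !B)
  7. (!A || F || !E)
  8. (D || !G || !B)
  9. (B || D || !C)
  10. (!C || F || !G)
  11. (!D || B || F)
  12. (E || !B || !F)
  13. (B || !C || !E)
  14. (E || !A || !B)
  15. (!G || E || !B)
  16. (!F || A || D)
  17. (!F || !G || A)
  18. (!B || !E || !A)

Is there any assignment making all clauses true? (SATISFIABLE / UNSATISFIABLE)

Branch on A: take A = False.
Set B = False and propagate.
The remaining clauses are satisfied by C = False, D = False, E = True, F = False, G = True.
So A=0, B=0, C=0, D=0, E=1, F=0, G=1 is a satisfying assignment.

SATISFIABLE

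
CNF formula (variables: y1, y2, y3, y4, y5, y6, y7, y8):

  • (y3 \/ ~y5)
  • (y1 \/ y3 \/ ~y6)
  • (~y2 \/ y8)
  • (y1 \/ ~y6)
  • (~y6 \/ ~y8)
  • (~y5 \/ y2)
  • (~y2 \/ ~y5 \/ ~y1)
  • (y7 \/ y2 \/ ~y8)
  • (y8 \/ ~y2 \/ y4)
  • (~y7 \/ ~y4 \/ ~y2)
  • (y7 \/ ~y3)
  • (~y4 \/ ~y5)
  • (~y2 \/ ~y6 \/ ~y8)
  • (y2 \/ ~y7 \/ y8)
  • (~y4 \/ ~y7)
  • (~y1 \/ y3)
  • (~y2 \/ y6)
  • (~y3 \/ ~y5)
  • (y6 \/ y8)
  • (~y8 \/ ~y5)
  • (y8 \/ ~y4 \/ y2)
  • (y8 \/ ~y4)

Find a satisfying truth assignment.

Pure literal: y5 appears only negated; assign y5 = False.
Branch on y1: take y1 = False.
  then y6 is forced to False.
  then y2 is forced to False.
  then y8 is forced to True.
  then y7 is forced to True.
  then y4 is forced to False.
y3 is now unconstrained; take y3 = False.
Every clause has at least one true literal under this assignment.

y1=False, y2=False, y3=False, y4=False, y5=False, y6=False, y7=True, y8=True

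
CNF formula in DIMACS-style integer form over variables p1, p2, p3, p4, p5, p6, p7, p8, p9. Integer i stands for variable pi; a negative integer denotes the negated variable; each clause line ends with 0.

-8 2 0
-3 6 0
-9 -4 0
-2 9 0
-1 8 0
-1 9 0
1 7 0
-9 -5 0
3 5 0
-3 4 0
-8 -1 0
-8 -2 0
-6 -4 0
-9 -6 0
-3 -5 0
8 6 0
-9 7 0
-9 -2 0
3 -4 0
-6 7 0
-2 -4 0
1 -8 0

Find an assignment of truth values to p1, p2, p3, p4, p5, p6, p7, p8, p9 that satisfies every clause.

Pure literal: p7 appears only positively; assign p7 = True.
Branch on p1: take p1 = False.
  then p8 is forced to False.
  then p6 is forced to True.
  then p4 is forced to False.
  then p3 is forced to False.
  then p5 is forced to True.
  then p9 is forced to False.
  then p2 is forced to False.

p1=F, p2=F, p3=F, p4=F, p5=T, p6=T, p7=T, p8=F, p9=F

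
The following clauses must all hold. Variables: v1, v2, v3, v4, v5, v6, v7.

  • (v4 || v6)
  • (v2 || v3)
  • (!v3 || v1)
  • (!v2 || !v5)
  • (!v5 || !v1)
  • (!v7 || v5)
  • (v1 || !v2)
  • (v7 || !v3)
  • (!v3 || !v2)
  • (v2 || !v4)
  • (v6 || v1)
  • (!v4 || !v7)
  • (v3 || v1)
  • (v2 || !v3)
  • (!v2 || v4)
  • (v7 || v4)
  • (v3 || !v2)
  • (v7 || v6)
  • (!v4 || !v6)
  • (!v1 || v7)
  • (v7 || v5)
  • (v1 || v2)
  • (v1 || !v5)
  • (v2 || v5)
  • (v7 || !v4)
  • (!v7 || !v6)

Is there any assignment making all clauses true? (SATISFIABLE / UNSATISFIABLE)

UNSATISFIABLE

v2 = True:
  propagation gives v5=False, v7=False; an empty clause results — contradiction.
v2 = False:
  propagation gives v3=True; an empty clause results — contradiction.
Every branch closes, so no satisfying assignment exists.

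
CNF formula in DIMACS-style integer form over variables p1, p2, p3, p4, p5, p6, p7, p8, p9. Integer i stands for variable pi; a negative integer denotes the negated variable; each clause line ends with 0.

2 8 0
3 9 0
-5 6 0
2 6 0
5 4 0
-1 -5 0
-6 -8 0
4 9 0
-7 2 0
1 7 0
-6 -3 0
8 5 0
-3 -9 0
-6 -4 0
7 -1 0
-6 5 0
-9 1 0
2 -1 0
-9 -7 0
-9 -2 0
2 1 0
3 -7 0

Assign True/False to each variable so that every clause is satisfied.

p1=F, p2=T, p3=T, p4=T, p5=F, p6=F, p7=T, p8=T, p9=F

Check each clause:
  1. (p2 ∨ p8) — p8 is true.
  2. (p3 ∨ p9) — p3 is true.
  3. (p6 ∨ ¬p5) — ¬p5 is true.
  4. (p2 ∨ p6) — p2 is true.
  5. (p4 ∨ p5) — p4 is true.
  6. (¬p5 ∨ ¬p1) — ¬p5 is true.
  7. (¬p6 ∨ ¬p8) — ¬p6 is true.
  8. (p4 ∨ p9) — p4 is true.
  9. (p2 ∨ ¬p7) — p2 is true.
  10. (p1 ∨ p7) — p7 is true.
  11. (¬p3 ∨ ¬p6) — ¬p6 is true.
  12. (p8 ∨ p5) — p8 is true.
  13. (¬p3 ∨ ¬p9) — ¬p9 is true.
  14. (¬p4 ∨ ¬p6) — ¬p6 is true.
  15. (p7 ∨ ¬p1) — ¬p1 is true.
  16. (p5 ∨ ¬p6) — ¬p6 is true.
  17. (¬p9 ∨ p1) — ¬p9 is true.
  18. (p2 ∨ ¬p1) — p2 is true.
  19. (¬p9 ∨ ¬p7) — ¬p9 is true.
  20. (¬p9 ∨ ¬p2) — ¬p9 is true.
  21. (p2 ∨ p1) — p2 is true.
  22. (¬p7 ∨ p3) — p3 is true.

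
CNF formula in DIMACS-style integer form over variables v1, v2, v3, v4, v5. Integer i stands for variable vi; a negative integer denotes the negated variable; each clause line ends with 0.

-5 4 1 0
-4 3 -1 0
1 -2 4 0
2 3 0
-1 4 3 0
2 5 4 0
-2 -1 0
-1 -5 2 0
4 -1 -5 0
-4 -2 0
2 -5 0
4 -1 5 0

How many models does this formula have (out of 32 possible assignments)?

2

Satisfying assignments:
  v1=F v2=F v3=T v4=T v5=F
  v1=T v2=F v3=T v4=T v5=F
Count: 2.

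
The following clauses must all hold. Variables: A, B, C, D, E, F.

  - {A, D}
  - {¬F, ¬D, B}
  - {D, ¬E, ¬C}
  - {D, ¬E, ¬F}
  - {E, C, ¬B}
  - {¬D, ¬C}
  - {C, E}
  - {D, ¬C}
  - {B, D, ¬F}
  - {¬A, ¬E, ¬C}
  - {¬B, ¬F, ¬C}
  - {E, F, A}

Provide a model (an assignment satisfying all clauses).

A=T, B=F, C=F, D=F, E=T, F=F

Check each clause:
  1. {D, A} — A is true.
  2. {B, ¬F, ¬D} — ¬F is true.
  3. {¬C, D, ¬E} — ¬C is true.
  4. {D, ¬E, ¬F} — ¬F is true.
  5. {C, E, ¬B} — E is true.
  6. {¬C, ¬D} — ¬D is true.
  7. {C, E} — E is true.
  8. {¬C, D} — ¬C is true.
  9. {D, ¬F, B} — ¬F is true.
  10. {¬A, ¬E, ¬C} — ¬C is true.
  11. {¬C, ¬F, ¬B} — ¬F is true.
  12. {E, F, A} — A is true.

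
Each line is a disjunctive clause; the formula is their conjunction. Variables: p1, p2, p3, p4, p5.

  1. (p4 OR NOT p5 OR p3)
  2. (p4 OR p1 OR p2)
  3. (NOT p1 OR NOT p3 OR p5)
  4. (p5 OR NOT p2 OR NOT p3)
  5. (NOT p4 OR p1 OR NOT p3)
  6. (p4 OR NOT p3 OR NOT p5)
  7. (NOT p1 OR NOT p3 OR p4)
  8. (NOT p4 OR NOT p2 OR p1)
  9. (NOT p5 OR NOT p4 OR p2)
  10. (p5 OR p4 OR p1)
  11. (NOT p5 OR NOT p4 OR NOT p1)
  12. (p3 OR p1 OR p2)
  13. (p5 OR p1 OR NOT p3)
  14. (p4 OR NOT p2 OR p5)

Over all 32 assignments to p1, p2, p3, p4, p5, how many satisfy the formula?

Satisfying assignments:
  p1=T p2=F p3=F p4=F p5=F
  p1=T p2=F p3=F p4=T p5=F
  p1=T p2=T p3=F p4=T p5=F
That's 3 in total.

3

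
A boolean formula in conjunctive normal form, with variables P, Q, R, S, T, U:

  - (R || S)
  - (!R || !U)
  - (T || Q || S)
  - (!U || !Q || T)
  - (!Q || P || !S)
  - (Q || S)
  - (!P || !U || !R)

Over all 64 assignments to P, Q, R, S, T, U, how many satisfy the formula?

Split on Q, then S.
  Q=1, S=1: 5 of the 16 assignments to (P,R,T,U) work.
  Q=1, S=0: remaining (P,R,T,U) ∈ {(0,1,0,0); (0,1,1,0); (1,1,0,0); (1,1,1,0)} — 4.
  Q=0, S=1: P, T free; 3 ways for (R,U) × 2^2 = 12.
  Q=0, S=0: a clause becomes empty — 0.
Total: 5 + 4 + 12 + 0 = 21.

21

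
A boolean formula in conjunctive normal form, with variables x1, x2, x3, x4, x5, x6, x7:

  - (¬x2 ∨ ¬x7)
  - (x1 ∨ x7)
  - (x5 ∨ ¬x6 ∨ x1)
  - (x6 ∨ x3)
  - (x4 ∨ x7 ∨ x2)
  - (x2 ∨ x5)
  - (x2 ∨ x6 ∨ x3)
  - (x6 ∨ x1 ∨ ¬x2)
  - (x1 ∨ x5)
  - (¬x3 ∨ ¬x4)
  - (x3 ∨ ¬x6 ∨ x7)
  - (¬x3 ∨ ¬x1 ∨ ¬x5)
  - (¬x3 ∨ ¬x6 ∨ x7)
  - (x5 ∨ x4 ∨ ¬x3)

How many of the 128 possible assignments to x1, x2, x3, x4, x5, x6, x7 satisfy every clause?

The models are:
  x1=0 x2=0 x3=0 x4=0 x5=1 x6=1 x7=1
  x1=0 x2=0 x3=0 x4=1 x5=1 x6=1 x7=1
  x1=0 x2=0 x3=1 x4=0 x5=1 x6=0 x7=1
  x1=0 x2=0 x3=1 x4=0 x5=1 x6=1 x7=1
  x1=1 x2=0 x3=0 x4=0 x5=1 x6=1 x7=1
  x1=1 x2=0 x3=0 x4=1 x5=1 x6=1 x7=1
That's 6 in total.

6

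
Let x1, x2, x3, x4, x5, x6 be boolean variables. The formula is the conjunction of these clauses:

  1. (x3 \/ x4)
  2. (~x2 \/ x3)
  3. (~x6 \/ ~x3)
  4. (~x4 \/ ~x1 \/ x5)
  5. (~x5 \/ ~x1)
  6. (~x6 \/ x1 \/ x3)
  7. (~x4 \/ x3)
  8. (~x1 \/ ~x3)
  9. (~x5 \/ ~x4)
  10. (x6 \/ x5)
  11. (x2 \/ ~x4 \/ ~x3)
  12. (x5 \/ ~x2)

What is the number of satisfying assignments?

2

The models are:
  x1=F x2=F x3=T x4=F x5=T x6=F
  x1=F x2=T x3=T x4=F x5=T x6=F
That's 2 in total.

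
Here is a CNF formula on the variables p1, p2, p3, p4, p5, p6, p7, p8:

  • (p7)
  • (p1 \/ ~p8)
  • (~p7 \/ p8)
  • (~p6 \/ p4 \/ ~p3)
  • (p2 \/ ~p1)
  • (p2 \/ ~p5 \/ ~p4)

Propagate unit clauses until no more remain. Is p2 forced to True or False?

True

Unit clause (p7) sets p7 = True.
From (p8 \/ ~p7) and p7 = True: p8 = True.
(p1 \/ ~p8) with p8 = True leaves only p1, so p1 = True.
In (p2 \/ ~p1), ~p1 is now false; p2 must hold, so p2 = True.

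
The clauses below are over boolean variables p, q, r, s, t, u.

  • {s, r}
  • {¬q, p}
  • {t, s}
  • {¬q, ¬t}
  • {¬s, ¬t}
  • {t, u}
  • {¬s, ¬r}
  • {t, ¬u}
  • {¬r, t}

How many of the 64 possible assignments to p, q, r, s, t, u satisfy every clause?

4

The models are:
  p=0 q=0 r=1 s=0 t=1 u=0
  p=0 q=0 r=1 s=0 t=1 u=1
  p=1 q=0 r=1 s=0 t=1 u=0
  p=1 q=0 r=1 s=0 t=1 u=1
That's 4 in total.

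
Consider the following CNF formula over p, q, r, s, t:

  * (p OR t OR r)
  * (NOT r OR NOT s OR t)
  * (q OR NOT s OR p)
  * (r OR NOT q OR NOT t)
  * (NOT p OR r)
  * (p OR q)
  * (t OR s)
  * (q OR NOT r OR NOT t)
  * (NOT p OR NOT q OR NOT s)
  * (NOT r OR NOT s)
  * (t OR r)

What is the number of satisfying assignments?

Satisfying assignments:
  p=F q=T r=T s=F t=T
  p=T q=T r=T s=F t=T
Count: 2.

2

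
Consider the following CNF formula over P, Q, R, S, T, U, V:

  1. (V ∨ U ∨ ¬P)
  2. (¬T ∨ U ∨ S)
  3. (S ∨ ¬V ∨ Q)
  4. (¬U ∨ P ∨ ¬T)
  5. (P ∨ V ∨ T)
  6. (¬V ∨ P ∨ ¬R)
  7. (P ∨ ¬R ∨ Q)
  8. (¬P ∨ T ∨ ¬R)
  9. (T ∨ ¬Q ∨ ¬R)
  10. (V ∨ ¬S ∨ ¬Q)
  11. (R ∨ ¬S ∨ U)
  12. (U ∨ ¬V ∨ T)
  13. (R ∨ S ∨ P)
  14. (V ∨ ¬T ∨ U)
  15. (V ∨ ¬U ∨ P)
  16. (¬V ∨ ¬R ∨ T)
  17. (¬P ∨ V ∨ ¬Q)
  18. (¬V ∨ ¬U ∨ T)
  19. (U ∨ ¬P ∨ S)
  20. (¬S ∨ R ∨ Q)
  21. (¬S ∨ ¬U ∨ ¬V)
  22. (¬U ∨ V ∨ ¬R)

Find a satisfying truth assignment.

P=True, Q=False, R=False, S=False, T=False, U=True, V=False

Try P = True.
Set Q = False and propagate.
Try R = False.
  then S is forced to False.
  then V is forced to False.
  then U is forced to True.
T is now unconstrained; take T = False.
Every clause has at least one true literal under this assignment.
Check each clause:
  1. (U ∨ V ∨ ¬P) — U is true.
  2. (U ∨ ¬T ∨ S) — ¬T is true.
  3. (¬V ∨ Q ∨ S) — ¬V is true.
  4. (P ∨ ¬U ∨ ¬T) — P is true.
  5. (P ∨ V ∨ T) — P is true.
  6. (¬V ∨ P ∨ ¬R) — P is true.
  7. (¬R ∨ P ∨ Q) — P is true.
  8. (T ∨ ¬P ∨ ¬R) — ¬R is true.
  9. (T ∨ ¬R ∨ ¬Q) — ¬R is true.
  10. (V ∨ ¬S ∨ ¬Q) — ¬S is true.
  11. (R ∨ U ∨ ¬S) — ¬S is true.
  12. (T ∨ U ∨ ¬V) — ¬V is true.
  13. (R ∨ S ∨ P) — P is true.
  14. (V ∨ ¬T ∨ U) — ¬T is true.
  15. (V ∨ P ∨ ¬U) — P is true.
  16. (¬V ∨ ¬R ∨ T) — ¬V is true.
  17. (¬P ∨ ¬Q ∨ V) — ¬Q is true.
  18. (¬V ∨ ¬U ∨ T) — ¬V is true.
  19. (S ∨ ¬P ∨ U) — U is true.
  20. (R ∨ ¬S ∨ Q) — ¬S is true.
  21. (¬S ∨ ¬V ∨ ¬U) — ¬V is true.
  22. (¬R ∨ V ∨ ¬U) — ¬R is true.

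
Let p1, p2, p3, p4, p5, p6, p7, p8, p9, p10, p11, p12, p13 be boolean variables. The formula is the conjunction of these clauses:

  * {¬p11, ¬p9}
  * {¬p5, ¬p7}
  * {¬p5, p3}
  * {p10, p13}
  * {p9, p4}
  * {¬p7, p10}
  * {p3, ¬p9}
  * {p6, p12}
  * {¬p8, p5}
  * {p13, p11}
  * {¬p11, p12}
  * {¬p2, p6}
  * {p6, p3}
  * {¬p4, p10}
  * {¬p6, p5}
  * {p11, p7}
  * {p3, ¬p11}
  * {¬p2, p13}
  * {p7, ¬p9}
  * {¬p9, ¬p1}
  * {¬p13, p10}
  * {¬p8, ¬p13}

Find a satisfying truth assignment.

p1=F, p2=F, p3=T, p4=T, p5=T, p6=F, p7=F, p8=F, p9=F, p10=T, p11=T, p12=T, p13=T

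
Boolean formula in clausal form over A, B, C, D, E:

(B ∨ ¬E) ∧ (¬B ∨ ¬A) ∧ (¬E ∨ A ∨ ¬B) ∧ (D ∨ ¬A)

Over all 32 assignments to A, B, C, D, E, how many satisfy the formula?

10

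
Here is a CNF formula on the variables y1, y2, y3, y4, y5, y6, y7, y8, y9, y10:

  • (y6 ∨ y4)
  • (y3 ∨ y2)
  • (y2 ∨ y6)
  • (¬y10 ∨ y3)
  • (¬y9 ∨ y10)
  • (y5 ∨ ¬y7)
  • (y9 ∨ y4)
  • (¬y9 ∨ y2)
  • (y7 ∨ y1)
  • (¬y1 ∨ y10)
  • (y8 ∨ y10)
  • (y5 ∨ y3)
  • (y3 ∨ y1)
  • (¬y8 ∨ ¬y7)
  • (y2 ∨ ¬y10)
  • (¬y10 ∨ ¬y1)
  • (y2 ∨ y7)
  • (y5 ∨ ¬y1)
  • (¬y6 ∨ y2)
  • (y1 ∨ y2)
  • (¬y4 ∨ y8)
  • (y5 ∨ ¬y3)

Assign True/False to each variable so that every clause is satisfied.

Pure literal: y2 appears only positively; assign y2 = True.
Pure literal: y5 appears only positively; assign y5 = True.
Branch on y1: take y1 = False.
  then y7 is forced to True.
  then y3 is forced to True.
  then y8 is forced to False.
  then y10 is forced to True.
  then y4 is forced to False.
  then y6 is forced to True.
  then y9 is forced to True.

y1 = F  y2 = T  y3 = T  y4 = F  y5 = T  y6 = T  y7 = T  y8 = F  y9 = T  y10 = T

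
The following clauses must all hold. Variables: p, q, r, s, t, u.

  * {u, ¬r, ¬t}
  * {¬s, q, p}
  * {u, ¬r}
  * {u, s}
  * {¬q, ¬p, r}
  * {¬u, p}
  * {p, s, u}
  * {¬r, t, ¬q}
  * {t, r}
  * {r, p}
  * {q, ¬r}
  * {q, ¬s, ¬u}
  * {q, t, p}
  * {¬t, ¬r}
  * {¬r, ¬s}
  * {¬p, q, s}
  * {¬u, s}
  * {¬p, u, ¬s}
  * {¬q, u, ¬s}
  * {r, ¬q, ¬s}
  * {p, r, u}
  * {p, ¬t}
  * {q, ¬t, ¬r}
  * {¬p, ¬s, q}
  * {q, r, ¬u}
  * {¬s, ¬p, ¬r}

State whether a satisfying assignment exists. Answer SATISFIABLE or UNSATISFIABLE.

UNSATISFIABLE

r = True:
  propagation gives u=True, p=True, q=True, t=True; an empty clause results — contradiction.
r = False:
  propagation gives t=True, p=True, q=False, s=True; an empty clause results — contradiction.
Every branch closes, so no satisfying assignment exists.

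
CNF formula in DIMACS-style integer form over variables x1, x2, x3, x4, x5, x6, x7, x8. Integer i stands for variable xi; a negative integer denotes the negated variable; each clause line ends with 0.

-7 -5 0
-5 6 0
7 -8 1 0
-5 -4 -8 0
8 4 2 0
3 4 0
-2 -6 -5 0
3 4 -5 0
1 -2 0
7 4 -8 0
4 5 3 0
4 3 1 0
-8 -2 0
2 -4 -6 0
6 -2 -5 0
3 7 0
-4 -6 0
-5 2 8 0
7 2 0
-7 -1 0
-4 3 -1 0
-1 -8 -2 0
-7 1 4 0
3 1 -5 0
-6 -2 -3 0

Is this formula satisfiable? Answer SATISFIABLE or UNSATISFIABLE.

Try x1 = True.
  then x7 is forced to False.
  then x3 is forced to True.
  then x2 is forced to True.
  then x8 is forced to False.
  then x6 is forced to False.
  then x5 is forced to False.
x4 is now unconstrained; take x4 = False.
Every clause has at least one true literal under this assignment.
So x1=True  x2=True  x3=True  x4=False  x5=False  x6=False  x7=False  x8=False is a satisfying assignment.

SATISFIABLE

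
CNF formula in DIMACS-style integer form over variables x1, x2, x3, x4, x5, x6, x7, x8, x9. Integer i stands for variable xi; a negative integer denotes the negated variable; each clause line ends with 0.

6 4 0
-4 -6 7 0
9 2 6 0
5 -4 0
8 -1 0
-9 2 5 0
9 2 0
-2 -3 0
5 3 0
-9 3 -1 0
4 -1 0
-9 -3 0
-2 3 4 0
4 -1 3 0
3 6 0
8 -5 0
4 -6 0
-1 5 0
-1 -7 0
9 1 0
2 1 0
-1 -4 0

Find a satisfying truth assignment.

x1 = 0, x2 = 1, x3 = 0, x4 = 1, x5 = 1, x6 = 1, x7 = 1, x8 = 1, x9 = 1

Check each clause:
  1. (x4 ∨ x6) — x4 is true.
  2. (¬x6 ∨ x7 ∨ ¬x4) — x7 is true.
  3. (x2 ∨ x9 ∨ x6) — x9 is true.
  4. (¬x4 ∨ x5) — x5 is true.
  5. (x8 ∨ ¬x1) — x8 is true.
  6. (x5 ∨ x2 ∨ ¬x9) — x2 is true.
  7. (x2 ∨ x9) — x9 is true.
  8. (¬x2 ∨ ¬x3) — ¬x3 is true.
  9. (x3 ∨ x5) — x5 is true.
  10. (¬x9 ∨ ¬x1 ∨ x3) — ¬x1 is true.
  11. (¬x1 ∨ x4) — x4 is true.
  12. (¬x3 ∨ ¬x9) — ¬x3 is true.
  13. (¬x2 ∨ x4 ∨ x3) — x4 is true.
  14. (x3 ∨ ¬x1 ∨ x4) — x4 is true.
  15. (x3 ∨ x6) — x6 is true.
  16. (¬x5 ∨ x8) — x8 is true.
  17. (¬x6 ∨ x4) — x4 is true.
  18. (x5 ∨ ¬x1) — x5 is true.
  19. (¬x7 ∨ ¬x1) — ¬x1 is true.
  20. (x1 ∨ x9) — x9 is true.
  21. (x2 ∨ x1) — x2 is true.
  22. (¬x1 ∨ ¬x4) — ¬x1 is true.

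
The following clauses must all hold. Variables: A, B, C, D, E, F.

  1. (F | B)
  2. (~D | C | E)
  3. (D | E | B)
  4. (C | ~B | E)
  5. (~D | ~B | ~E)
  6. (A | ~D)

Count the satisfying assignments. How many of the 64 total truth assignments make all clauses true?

21

Case analysis on B and D:
  B=T, D=T: remaining (A,C,E,F) ∈ {(T,T,F,F); (T,T,F,T)} — 2.
  B=T, D=F: A, F free; 3 ways for (C,E) × 2^2 = 12.
  B=F, D=T: remaining (A,C,E,F) ∈ {(T,F,T,T); (T,T,F,T); (T,T,T,T)} — 3.
  B=F, D=F: remaining (A,C,E,F) ∈ {(F,F,T,T); (F,T,T,T); (T,F,T,T); (T,T,T,T)} — 4.
Total: 2 + 12 + 3 + 4 = 21.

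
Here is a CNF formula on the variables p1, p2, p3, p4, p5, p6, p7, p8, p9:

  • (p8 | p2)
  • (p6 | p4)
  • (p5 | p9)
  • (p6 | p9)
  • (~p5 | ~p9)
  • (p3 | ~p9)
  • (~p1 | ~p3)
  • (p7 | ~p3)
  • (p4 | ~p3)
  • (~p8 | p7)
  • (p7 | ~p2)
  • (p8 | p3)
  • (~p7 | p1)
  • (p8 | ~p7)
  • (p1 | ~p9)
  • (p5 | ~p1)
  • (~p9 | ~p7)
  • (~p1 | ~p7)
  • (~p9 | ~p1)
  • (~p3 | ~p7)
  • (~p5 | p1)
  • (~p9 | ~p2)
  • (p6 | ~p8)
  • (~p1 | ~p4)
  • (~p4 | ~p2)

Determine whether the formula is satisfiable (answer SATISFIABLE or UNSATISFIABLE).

UNSATISFIABLE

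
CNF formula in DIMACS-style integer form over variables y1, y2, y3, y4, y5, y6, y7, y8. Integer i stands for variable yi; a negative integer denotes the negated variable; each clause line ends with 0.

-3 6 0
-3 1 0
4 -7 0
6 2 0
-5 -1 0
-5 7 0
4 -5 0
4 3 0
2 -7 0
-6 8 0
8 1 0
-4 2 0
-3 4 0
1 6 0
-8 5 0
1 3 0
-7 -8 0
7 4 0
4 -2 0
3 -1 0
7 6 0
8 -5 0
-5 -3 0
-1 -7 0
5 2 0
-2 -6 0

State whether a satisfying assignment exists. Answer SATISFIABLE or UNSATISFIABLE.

UNSATISFIABLE

y1 = True:
  propagation gives y5=False, y8=False, y6=False, y3=False; an empty clause results — contradiction.
y1 = False:
  propagation gives y3=False; an empty clause results — contradiction.
Every branch closes, so no satisfying assignment exists.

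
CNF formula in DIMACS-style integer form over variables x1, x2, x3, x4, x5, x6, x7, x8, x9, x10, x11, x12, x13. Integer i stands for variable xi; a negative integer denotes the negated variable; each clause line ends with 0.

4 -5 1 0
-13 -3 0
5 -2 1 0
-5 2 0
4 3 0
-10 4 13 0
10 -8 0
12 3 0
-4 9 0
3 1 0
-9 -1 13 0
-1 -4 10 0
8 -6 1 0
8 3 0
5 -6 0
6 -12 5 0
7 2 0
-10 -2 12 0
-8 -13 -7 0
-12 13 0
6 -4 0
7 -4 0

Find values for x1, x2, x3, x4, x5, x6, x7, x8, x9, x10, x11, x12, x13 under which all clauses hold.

Branch on x1: take x1 = True.
The remaining clauses are satisfied by x2 = False, x3 = True, x4 = False, x5 = False, x6 = False, x7 = True, x8 = False, x9 = False, x10 = False, x11 = True, x12 = False, x13 = False.
Every clause has at least one true literal under this assignment.
Check each clause:
  1. {x4, x1, ¬x5} — x1 is true.
  2. {¬x13, ¬x3} — ¬x13 is true.
  3. {¬x2, x5, x1} — x1 is true.
  4. {x2, ¬x5} — ¬x5 is true.
  5. {x3, x4} — x3 is true.
  6. {x13, ¬x10, x4} — ¬x10 is true.
  7. {¬x8, x10} — ¬x8 is true.
  8. {x12, x3} — x3 is true.
  9. {¬x4, x9} — ¬x4 is true.
  10. {x1, x3} — x1 is true.
  11. {¬x9, x13, ¬x1} — ¬x9 is true.
  12. {¬x4, ¬x1, x10} — ¬x4 is true.
  13. {x8, x1, ¬x6} — x1 is true.
  14. {x3, x8} — x3 is true.
  15. {x5, ¬x6} — ¬x6 is true.
  16. {x5, x6, ¬x12} — ¬x12 is true.
  17. {x7, x2} — x7 is true.
  18. {x12, ¬x2, ¬x10} — ¬x2 is true.
  19. {¬x7, ¬x8, ¬x13} — ¬x8 is true.
  20. {x13, ¬x12} — ¬x12 is true.
  21. {x6, ¬x4} — ¬x4 is true.
  22. {x7, ¬x4} — ¬x4 is true.

x1 = T, x2 = F, x3 = T, x4 = F, x5 = F, x6 = F, x7 = T, x8 = F, x9 = F, x10 = F, x11 = T, x12 = F, x13 = F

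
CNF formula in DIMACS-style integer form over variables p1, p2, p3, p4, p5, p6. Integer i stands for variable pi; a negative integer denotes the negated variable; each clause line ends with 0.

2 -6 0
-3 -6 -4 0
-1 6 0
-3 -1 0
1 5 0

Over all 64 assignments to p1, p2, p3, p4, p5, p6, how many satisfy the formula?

15

Case analysis on p1 and p6:
  p1=T, p6=T: remaining (p2,p3,p4,p5) ∈ {(T,F,F,F); (T,F,F,T); (T,F,T,F); (T,F,T,T)} — 4.
  p1=T, p6=F: a clause becomes empty — 0.
  p1=F, p6=T: remaining (p2,p3,p4,p5) ∈ {(T,F,F,T); (T,F,T,T); (T,T,F,T)} — 3.
  p1=F, p6=F: forces p5=T; p2, p3, p4 free → 2^3 = 8.
Total: 4 + 0 + 3 + 8 = 15.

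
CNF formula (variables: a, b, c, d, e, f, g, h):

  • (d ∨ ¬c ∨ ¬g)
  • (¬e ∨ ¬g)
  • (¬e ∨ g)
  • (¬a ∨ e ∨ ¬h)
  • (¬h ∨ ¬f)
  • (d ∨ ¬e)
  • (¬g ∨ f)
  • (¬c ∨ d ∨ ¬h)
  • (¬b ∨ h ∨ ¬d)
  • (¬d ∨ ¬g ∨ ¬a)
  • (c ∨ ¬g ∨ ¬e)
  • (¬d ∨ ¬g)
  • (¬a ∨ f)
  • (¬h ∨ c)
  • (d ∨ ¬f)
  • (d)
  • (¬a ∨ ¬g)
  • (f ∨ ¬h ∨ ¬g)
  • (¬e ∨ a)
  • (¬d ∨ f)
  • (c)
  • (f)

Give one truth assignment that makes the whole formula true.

a=T, b=F, c=T, d=T, e=F, f=T, g=F, h=F

The clause (d) is unit: d must be True.
The clause (¬g) is unit: g must be False.
Unit propagation: (¬e) forces e = False.
The clause (f) is unit: f must be True.
Unit propagation: (¬h) forces h = False.
The clause (¬b) is unit: b must be False.
The clause (c) is unit: c must be True.
a is now unconstrained; take a = True.
Check each clause:
  1. (d ∨ ¬g ∨ ¬c) — ¬g is true.
  2. (¬e ∨ ¬g) — ¬g is true.
  3. (¬e ∨ g) — ¬e is true.
  4. (e ∨ ¬h ∨ ¬a) — ¬h is true.
  5. (¬f ∨ ¬h) — ¬h is true.
  6. (¬e ∨ d) — ¬e is true.
  7. (f ∨ ¬g) — ¬g is true.
  8. (¬c ∨ ¬h ∨ d) — ¬h is true.
  9. (¬b ∨ ¬d ∨ h) — ¬b is true.
  10. (¬a ∨ ¬d ∨ ¬g) — ¬g is true.
  11. (c ∨ ¬e ∨ ¬g) — ¬g is true.
  12. (¬g ∨ ¬d) — ¬g is true.
  13. (f ∨ ¬a) — f is true.
  14. (¬h ∨ c) — ¬h is true.
  15. (¬f ∨ d) — d is true.
  16. (d) — d is true.
  17. (¬a ∨ ¬g) — ¬g is true.
  18. (¬g ∨ ¬h ∨ f) — ¬h is true.
  19. (a ∨ ¬e) — a is true.
  20. (f ∨ ¬d) — f is true.
  21. (c) — c is true.
  22. (f) — f is true.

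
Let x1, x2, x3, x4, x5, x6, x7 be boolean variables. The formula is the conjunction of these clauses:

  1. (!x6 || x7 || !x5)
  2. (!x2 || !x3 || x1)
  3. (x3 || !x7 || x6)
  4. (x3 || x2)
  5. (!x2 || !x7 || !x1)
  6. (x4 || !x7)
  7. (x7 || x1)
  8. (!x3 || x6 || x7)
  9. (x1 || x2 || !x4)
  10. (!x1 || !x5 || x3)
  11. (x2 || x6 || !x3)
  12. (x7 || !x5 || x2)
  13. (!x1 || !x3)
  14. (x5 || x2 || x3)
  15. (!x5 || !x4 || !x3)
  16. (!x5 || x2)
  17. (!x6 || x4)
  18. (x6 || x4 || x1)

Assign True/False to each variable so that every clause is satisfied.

x1 = T  x2 = T  x3 = F  x4 = T  x5 = F  x6 = T  x7 = F

Try x1 = True.
  then x3 is forced to False.
  then x2 is forced to True.
  then x7 is forced to False.
  then x5 is forced to False.
The remaining clauses are satisfied by x4 = True, x6 = True.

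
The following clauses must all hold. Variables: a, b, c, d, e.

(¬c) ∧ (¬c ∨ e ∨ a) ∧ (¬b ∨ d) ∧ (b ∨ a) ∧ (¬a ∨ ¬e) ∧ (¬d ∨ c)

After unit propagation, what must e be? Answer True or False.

(¬c) is a unit clause: c = False.
In (¬d ∨ c), c is now false; ¬d must hold, so d = False.
From (d ∨ ¬b) and d = False: b = False.
In (b ∨ a), b is now false; a must hold, so a = True.
(¬a ∨ ¬e): since a = True, the clause reduces to (¬e). e = False.

False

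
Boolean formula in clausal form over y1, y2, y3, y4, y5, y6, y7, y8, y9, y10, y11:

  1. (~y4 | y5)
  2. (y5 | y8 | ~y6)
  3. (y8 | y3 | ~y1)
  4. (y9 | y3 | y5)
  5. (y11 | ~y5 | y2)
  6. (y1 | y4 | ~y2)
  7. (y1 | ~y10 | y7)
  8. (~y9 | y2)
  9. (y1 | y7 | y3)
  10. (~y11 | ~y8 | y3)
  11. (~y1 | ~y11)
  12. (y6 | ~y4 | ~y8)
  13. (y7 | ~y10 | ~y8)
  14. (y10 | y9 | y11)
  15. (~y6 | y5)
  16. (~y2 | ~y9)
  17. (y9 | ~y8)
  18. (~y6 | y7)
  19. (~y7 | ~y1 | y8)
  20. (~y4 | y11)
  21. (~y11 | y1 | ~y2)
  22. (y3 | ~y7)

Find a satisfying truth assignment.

y1 = False, y2 = False, y3 = True, y4 = True, y5 = True, y6 = False, y7 = False, y8 = False, y9 = False, y10 = False, y11 = True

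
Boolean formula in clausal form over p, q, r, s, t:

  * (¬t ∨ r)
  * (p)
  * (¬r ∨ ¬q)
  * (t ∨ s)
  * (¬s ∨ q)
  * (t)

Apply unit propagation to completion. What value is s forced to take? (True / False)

Unit clause (p) sets p = True.
(t) stands alone — t = True.
(¬t ∨ r) with t = True leaves only r, so r = True.
From (¬q ∨ ¬r) and r = True: q = False.
(q ∨ ¬s): since q = False, the clause reduces to (¬s). s = False.

False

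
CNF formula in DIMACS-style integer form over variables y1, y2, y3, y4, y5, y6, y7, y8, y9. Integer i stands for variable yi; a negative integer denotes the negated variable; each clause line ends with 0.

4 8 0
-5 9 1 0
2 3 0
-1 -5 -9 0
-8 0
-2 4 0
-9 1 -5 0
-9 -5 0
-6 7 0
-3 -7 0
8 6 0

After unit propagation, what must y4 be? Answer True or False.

True

(NOT y8) is a unit clause: y8 = False.
(y8 OR y4): since y8 = False, the clause reduces to (y4). y4 = True.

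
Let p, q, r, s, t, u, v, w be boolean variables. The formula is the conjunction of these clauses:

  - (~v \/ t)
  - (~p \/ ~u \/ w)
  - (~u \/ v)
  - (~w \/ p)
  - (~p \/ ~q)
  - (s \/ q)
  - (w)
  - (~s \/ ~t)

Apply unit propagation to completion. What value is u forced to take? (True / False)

False

(w) is a unit clause: w = True.
From (p \/ ~w) and w = True: p = True.
(~p \/ ~q) with p = True leaves only ~q, so q = False.
(q \/ s): since q = False, the clause reduces to (s). s = True.
(~t \/ ~s): since s = True, the clause reduces to (~t). t = False.
From (~v \/ t) and t = False: v = False.
From (v \/ ~u) and v = False: u = False.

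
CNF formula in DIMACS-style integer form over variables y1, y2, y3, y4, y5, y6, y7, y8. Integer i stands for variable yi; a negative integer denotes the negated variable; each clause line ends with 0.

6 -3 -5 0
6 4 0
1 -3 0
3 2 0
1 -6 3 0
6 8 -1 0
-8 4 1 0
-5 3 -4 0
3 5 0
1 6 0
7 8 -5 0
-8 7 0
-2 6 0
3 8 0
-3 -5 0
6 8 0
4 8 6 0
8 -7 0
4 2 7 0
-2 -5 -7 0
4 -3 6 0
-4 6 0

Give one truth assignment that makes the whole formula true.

y1=True  y2=True  y3=True  y4=True  y5=False  y6=True  y7=False  y8=False

Set y1 = True and propagate.
For the remaining variables, y2 = True, y3 = True, y4 = True, y5 = False, y6 = True, y7 = False, y8 = False works.
Check each clause:
  1. {¬y5, y6, ¬y3} — ¬y5 is true.
  2. {y6, y4} — y4 is true.
  3. {¬y3, y1} — y1 is true.
  4. {y2, y3} — y2 is true.
  5. {y1, ¬y6, y3} — y1 is true.
  6. {y8, y6, ¬y1} — y6 is true.
  7. {¬y8, y4, y1} — ¬y8 is true.
  8. {¬y5, ¬y4, y3} — y3 is true.
  9. {y5, y3} — y3 is true.
  10. {y6, y1} — y1 is true.
  11. {¬y5, y8, y7} — ¬y5 is true.
  12. {y7, ¬y8} — ¬y8 is true.
  13. {¬y2, y6} — y6 is true.
  14. {y8, y3} — y3 is true.
  15. {¬y5, ¬y3} — ¬y5 is true.
  16. {y6, y8} — y6 is true.
  17. {y4, y8, y6} — y4 is true.
  18. {¬y7, y8} — ¬y7 is true.
  19. {y4, y2, y7} — y2 is true.
  20. {¬y5, ¬y7, ¬y2} — ¬y7 is true.
  21. {¬y3, y6, y4} — y4 is true.
  22. {y6, ¬y4} — y6 is true.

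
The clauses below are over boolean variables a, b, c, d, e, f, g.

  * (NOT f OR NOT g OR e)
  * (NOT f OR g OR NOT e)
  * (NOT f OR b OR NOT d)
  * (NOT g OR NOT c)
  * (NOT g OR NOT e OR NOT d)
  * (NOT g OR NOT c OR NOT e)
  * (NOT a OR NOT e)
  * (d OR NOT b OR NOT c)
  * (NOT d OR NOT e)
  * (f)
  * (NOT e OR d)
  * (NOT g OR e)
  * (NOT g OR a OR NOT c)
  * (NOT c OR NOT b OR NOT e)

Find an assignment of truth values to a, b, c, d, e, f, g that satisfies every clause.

a=T, b=T, c=T, d=T, e=F, f=T, g=F

The clause (f) is unit: f must be True.
Branch on a: take a = True.
  then e is forced to False.
  then g is forced to False.
Set b = True and propagate.
For the remaining variables, c = True, d = True works.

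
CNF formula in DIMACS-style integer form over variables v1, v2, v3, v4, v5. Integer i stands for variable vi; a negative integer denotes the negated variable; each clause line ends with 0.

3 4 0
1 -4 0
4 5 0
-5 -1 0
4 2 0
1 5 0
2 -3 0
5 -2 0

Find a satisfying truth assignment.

v1=False  v2=True  v3=True  v4=False  v5=True

Check each clause:
  1. (v3 \/ v4) — v3 is true.
  2. (v1 \/ ~v4) — ~v4 is true.
  3. (v5 \/ v4) — v5 is true.
  4. (~v1 \/ ~v5) — ~v1 is true.
  5. (v2 \/ v4) — v2 is true.
  6. (v1 \/ v5) — v5 is true.
  7. (~v3 \/ v2) — v2 is true.
  8. (v5 \/ ~v2) — v5 is true.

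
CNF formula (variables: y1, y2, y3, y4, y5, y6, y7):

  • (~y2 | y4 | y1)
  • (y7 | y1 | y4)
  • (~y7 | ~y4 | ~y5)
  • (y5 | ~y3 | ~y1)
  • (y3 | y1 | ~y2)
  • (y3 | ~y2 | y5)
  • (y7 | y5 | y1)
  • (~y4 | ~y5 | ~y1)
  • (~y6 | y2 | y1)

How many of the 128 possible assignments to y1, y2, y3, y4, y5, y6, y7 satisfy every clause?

Split on y1, then y5.
  y1=T, y5=T: forces y4=F; y2, y3, y6, y7 free → 2^4 = 16.
  y1=T, y5=F: forces y2=F; y3=F; y4, y6, y7 free → 2^3 = 8.
  y1=F, y5=T: 6 of the 32 assignments to (y2,y3,y4,y6,y7) work.
  y1=F, y5=F: 6 of the 32 assignments to (y2,y3,y4,y6,y7) work.
Total: 16 + 8 + 6 + 6 = 36.

36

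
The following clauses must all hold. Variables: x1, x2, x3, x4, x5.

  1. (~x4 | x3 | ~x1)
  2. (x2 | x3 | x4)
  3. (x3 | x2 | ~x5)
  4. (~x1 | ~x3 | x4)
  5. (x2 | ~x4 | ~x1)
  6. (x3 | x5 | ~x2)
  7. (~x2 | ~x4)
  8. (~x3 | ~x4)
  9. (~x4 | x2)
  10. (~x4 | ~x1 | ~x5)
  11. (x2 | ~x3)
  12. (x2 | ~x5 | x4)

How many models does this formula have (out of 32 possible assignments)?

Satisfying assignments:
  x1=F x2=T x3=F x4=F x5=T
  x1=F x2=T x3=T x4=F x5=F
  x1=F x2=T x3=T x4=F x5=T
  x1=T x2=T x3=F x4=F x5=T
Count: 4.

4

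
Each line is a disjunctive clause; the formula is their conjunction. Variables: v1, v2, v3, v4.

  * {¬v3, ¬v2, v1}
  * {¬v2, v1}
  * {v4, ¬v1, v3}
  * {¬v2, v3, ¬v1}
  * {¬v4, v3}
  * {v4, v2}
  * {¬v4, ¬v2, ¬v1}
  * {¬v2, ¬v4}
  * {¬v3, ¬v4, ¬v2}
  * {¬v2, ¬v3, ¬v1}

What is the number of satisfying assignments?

The models are:
  v1=F v2=F v3=T v4=T
  v1=T v2=F v3=T v4=T
Count: 2.

2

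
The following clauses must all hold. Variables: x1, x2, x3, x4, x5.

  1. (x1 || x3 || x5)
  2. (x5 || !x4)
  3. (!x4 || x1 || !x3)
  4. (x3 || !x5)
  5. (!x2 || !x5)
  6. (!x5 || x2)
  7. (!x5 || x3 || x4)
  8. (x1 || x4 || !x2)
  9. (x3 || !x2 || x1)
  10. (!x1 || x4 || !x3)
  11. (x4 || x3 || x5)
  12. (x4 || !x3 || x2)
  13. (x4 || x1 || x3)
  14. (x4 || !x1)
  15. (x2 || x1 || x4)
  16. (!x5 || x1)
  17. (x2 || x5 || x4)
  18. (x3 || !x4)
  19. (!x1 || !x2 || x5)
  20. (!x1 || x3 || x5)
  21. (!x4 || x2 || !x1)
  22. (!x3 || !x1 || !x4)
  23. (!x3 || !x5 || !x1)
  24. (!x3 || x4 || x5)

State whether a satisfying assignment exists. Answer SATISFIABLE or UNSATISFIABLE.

UNSATISFIABLE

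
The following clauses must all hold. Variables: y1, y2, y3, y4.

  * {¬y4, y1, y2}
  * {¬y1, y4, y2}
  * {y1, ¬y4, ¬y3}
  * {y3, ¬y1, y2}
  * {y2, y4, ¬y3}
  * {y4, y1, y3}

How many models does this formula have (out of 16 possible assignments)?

7

Split on y1, then y4.
  y1=1, y4=1: remaining (y2,y3) ∈ {(0,1); (1,0); (1,1)} — 3.
  y1=1, y4=0: remaining (y2,y3) ∈ {(1,0); (1,1)} — 2.
  y1=0, y4=1: remaining (y2,y3) ∈ {(1,0)} — 1.
  y1=0, y4=0: remaining (y2,y3) ∈ {(1,1)} — 1.
Total: 3 + 2 + 1 + 1 = 7.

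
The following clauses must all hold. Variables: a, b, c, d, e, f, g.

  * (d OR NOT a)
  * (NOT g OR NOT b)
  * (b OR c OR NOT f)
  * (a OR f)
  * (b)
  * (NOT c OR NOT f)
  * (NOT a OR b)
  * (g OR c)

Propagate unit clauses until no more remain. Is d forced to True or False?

True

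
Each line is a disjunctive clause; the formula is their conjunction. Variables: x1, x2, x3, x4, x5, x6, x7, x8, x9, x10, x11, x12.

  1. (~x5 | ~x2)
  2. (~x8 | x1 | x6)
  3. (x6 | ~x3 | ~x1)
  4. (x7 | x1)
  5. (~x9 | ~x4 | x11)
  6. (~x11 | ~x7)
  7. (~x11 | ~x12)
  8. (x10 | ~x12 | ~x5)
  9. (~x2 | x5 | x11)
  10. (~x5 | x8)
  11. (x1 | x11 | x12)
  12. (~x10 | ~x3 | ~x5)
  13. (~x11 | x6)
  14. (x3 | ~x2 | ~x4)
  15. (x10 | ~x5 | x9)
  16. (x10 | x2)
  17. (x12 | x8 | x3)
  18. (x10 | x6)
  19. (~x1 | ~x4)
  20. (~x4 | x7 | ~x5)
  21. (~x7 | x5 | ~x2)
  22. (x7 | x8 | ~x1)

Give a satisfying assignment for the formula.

x1 = False, x2 = False, x3 = False, x4 = True, x5 = True, x6 = True, x7 = True, x8 = True, x9 = False, x10 = True, x11 = False, x12 = True

Check each clause:
  1. (~x5 | ~x2) — ~x2 is true.
  2. (x1 | ~x8 | x6) — x6 is true.
  3. (x6 | ~x1 | ~x3) — ~x3 is true.
  4. (x7 | x1) — x7 is true.
  5. (~x9 | x11 | ~x4) — ~x9 is true.
  6. (~x7 | ~x11) — ~x11 is true.
  7. (~x11 | ~x12) — ~x11 is true.
  8. (~x12 | ~x5 | x10) — x10 is true.
  9. (x5 | ~x2 | x11) — x5 is true.
  10. (~x5 | x8) — x8 is true.
  11. (x11 | x12 | x1) — x12 is true.
  12. (~x10 | ~x3 | ~x5) — ~x3 is true.
  13. (x6 | ~x11) — ~x11 is true.
  14. (~x4 | ~x2 | x3) — ~x2 is true.
  15. (x9 | x10 | ~x5) — x10 is true.
  16. (x10 | x2) — x10 is true.
  17. (x3 | x8 | x12) — x8 is true.
  18. (x6 | x10) — x10 is true.
  19. (~x4 | ~x1) — ~x1 is true.
  20. (x7 | ~x4 | ~x5) — x7 is true.
  21. (x5 | ~x2 | ~x7) — x5 is true.
  22. (x7 | ~x1 | x8) — x8 is true.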